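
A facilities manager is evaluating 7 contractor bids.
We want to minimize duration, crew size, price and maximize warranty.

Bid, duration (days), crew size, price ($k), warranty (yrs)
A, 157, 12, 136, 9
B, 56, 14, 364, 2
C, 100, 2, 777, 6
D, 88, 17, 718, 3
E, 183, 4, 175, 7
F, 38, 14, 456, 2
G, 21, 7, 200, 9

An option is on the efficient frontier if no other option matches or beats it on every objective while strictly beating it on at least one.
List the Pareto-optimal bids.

A: not dominated (best price).
B: dominated by G (duration 21≤56, crew size 7≤14, price 200≤364, warranty 9≥2).
C: not dominated (best crew size).
D: dominated by G (duration 21≤88, crew size 7≤17, price 200≤718, warranty 9≥3).
E: not dominated.
F: dominated by G (duration 21≤38, crew size 7≤14, price 200≤456, warranty 9≥2).
G: not dominated (best duration).

A, C, E, G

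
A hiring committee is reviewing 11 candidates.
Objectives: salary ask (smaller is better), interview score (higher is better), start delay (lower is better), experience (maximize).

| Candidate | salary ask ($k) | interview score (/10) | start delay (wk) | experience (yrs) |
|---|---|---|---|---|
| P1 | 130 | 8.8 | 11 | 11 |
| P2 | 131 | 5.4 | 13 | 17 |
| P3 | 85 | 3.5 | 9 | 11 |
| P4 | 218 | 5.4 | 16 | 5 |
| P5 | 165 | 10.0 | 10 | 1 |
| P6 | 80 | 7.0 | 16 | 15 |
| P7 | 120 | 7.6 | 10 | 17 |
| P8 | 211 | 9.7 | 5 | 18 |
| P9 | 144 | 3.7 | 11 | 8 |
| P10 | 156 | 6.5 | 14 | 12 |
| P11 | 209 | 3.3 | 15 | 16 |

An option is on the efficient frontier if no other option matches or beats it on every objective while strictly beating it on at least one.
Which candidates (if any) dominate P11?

P2, P7

P2: salary ask 131≤209, interview score 5.4≥3.3, start delay 13≤15, experience 17≥16 — dominates P11.
P7: salary ask 120≤209, interview score 7.6≥3.3, start delay 10≤15, experience 17≥16 — dominates P11.
Others (P1, P3, P4, P5, P6, P8, P9, P10) are each worse than P11 on at least one objective.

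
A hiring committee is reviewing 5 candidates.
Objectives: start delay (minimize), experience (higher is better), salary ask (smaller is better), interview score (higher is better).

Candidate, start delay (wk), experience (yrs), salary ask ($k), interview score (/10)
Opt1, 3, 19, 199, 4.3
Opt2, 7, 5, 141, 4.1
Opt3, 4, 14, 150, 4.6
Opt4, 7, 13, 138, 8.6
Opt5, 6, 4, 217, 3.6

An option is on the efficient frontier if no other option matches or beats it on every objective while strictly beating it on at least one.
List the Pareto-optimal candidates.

Opt1: not dominated (best start delay).
Opt2: dominated by Opt4 (start delay 7≤7, experience 13≥5, salary ask 138≤141, interview score 8.6≥4.1).
Opt3: not dominated.
Opt4: not dominated (best salary ask).
Opt5: dominated by Opt1 (start delay 3≤6, experience 19≥4, salary ask 199≤217, interview score 4.3≥3.6).

Opt1, Opt3, Opt4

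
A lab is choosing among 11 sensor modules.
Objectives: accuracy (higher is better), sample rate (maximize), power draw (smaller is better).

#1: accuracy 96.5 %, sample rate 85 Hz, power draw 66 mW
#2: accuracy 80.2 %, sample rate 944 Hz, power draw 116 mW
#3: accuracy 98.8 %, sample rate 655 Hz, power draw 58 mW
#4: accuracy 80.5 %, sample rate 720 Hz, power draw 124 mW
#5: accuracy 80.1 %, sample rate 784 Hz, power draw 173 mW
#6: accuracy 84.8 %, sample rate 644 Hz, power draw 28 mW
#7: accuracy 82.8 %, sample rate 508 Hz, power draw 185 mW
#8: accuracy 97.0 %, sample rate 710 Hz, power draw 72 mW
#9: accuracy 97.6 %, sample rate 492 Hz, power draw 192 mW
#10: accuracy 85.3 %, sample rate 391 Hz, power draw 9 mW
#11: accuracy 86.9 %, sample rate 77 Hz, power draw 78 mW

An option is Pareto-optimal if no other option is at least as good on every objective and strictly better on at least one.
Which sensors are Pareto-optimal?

#1: dominated by #3 (accuracy 98.8≥96.5, sample rate 655≥85, power draw 58≤66).
#2: not dominated (best sample rate).
#3: not dominated (best accuracy).
#4: not dominated.
#5: dominated by #2 (accuracy 80.2≥80.1, sample rate 944≥784, power draw 116≤173).
#6: not dominated.
#7: dominated by #3 (accuracy 98.8≥82.8, sample rate 655≥508, power draw 58≤185).
#8: not dominated.
#9: dominated by #3 (accuracy 98.8≥97.6, sample rate 655≥492, power draw 58≤192).
#10: not dominated (best power draw).
#11: dominated by #1 (accuracy 96.5≥86.9, sample rate 85≥77, power draw 66≤78).

#2, #3, #4, #6, #8, #10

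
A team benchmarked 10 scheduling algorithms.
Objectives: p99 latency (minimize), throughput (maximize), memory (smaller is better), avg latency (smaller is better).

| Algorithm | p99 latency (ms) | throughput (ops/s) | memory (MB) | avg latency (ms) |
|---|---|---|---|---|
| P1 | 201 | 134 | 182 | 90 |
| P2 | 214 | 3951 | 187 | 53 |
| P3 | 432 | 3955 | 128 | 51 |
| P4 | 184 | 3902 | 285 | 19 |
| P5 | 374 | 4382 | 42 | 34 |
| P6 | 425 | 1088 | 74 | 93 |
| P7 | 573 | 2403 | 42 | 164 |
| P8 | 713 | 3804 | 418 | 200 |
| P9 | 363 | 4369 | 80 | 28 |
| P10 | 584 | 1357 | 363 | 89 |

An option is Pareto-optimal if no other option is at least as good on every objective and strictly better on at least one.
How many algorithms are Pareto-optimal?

5

P1: not dominated.
P2: not dominated.
P3: dominated by P5 (p99 latency 374≤432, throughput 4382≥3955, memory 42≤128, avg latency 34≤51).
P4: not dominated (best p99 latency).
P5: not dominated (best throughput).
P6: dominated by P5 (p99 latency 374≤425, throughput 4382≥1088, memory 42≤74, avg latency 34≤93).
P7: dominated by P5 (p99 latency 374≤573, throughput 4382≥2403, memory 42≤42, avg latency 34≤164).
P8: dominated by P2 (p99 latency 214≤713, throughput 3951≥3804, memory 187≤418, avg latency 53≤200).
P9: not dominated.
P10: dominated by P2 (p99 latency 214≤584, throughput 3951≥1357, memory 187≤363, avg latency 53≤89).
Pareto-optimal: P1, P2, P4, P5, P9 → 5.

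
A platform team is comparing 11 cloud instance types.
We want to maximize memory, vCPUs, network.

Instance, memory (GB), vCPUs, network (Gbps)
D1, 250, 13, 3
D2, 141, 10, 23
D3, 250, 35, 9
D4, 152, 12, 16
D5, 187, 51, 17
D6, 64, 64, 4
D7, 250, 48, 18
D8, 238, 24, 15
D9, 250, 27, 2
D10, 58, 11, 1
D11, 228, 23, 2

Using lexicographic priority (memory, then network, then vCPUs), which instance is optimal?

First maximize memory: best is 250, kept {D1, D3, D7, D9}.
Then maximize network: best is 18, kept {D7}.

D7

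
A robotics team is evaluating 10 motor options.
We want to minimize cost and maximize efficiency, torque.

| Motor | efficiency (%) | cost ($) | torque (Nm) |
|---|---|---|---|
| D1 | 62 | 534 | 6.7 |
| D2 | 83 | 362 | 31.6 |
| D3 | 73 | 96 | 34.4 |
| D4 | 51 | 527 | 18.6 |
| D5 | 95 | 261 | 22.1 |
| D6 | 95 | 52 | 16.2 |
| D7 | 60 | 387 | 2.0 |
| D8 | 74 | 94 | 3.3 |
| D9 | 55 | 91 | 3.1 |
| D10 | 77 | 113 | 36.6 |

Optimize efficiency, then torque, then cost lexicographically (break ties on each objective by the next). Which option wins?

First maximize efficiency: best is 95, kept {D5, D6}.
Then maximize torque: best is 22.1, kept {D5}.

D5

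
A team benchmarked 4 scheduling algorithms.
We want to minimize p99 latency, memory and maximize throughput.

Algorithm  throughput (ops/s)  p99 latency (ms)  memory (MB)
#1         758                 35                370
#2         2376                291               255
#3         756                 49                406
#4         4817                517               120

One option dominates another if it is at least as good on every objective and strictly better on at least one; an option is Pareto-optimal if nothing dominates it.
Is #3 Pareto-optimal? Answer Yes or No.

#1 vs #3: throughput 758≥756, p99 latency 35≤49, memory 370≤406 — #1 is at least as good on every objective and strictly better on at least one, so #1 dominates #3.

No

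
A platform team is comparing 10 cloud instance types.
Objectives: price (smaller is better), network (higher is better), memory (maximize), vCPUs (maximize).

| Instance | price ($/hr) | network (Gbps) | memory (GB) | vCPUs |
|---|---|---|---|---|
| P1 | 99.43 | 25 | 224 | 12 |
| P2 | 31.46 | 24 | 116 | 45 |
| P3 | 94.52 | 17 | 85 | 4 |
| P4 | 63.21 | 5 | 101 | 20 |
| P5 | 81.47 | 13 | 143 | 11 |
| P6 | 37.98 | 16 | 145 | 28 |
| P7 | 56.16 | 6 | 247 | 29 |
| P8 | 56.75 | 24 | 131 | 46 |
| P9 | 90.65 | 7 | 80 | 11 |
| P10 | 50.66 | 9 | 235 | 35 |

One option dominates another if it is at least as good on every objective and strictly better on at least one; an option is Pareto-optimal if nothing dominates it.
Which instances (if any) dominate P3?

P2: price 31.46≤94.52, network 24≥17, memory 116≥85, vCPUs 45≥4 — dominates P3.
P8: price 56.75≤94.52, network 24≥17, memory 131≥85, vCPUs 46≥4 — dominates P3.
Others (P1, P4, P5, P6, P7, P9, P10) are each worse than P3 on at least one objective.

P2, P8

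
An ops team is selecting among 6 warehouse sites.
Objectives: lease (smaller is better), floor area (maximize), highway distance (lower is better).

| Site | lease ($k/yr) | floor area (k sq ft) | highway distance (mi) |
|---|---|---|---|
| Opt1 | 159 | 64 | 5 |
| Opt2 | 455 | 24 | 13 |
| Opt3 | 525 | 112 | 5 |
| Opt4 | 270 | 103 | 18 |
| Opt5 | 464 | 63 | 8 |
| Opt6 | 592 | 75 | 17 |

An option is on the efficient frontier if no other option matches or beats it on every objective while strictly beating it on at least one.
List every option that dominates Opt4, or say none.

none

Opt1: worse on floor area (64 vs 103).
Opt2: worse on lease (455 vs 270).
Opt3: worse on lease (525 vs 270).
Opt5: worse on lease (464 vs 270).
Opt6: worse on lease (592 vs 270).
No option dominates Opt4.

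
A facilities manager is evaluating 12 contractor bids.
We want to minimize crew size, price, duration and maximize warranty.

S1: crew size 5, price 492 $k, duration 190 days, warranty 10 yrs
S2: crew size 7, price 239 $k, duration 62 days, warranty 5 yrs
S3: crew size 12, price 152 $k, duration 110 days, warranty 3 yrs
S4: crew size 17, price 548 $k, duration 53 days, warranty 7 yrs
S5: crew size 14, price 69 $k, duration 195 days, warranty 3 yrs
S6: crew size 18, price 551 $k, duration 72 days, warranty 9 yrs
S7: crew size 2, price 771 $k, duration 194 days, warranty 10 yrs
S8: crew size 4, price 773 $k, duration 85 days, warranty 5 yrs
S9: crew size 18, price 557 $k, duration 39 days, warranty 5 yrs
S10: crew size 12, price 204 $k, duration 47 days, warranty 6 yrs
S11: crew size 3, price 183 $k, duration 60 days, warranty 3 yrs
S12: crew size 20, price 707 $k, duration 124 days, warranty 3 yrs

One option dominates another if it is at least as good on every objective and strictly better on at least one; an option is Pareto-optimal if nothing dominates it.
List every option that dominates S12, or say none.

S2: crew size 7≤20, price 239≤707, duration 62≤124, warranty 5≥3 — dominates S12.
S3: crew size 12≤20, price 152≤707, duration 110≤124, warranty 3≥3 — dominates S12.
S4: crew size 17≤20, price 548≤707, duration 53≤124, warranty 7≥3 — dominates S12.
S6: crew size 18≤20, price 551≤707, duration 72≤124, warranty 9≥3 — dominates S12.
S9: crew size 18≤20, price 557≤707, duration 39≤124, warranty 5≥3 — dominates S12.
S10: crew size 12≤20, price 204≤707, duration 47≤124, warranty 6≥3 — dominates S12.
S11: crew size 3≤20, price 183≤707, duration 60≤124, warranty 3≥3 — dominates S12.
Others (S1, S5, S7, S8) are each worse than S12 on at least one objective.

S2, S3, S4, S6, S9, S10, S11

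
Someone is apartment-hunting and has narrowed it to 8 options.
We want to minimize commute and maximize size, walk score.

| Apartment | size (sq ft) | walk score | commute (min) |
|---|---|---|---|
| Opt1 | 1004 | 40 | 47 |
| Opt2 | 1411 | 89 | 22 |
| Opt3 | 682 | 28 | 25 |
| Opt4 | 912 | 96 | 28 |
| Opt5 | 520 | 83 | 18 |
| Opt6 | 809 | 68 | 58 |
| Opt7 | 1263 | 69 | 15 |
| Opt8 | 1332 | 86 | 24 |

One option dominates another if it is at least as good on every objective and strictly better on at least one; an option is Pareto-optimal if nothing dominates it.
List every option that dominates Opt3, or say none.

Opt2: size 1411≥682, walk score 89≥28, commute 22≤25 — dominates Opt3.
Opt7: size 1263≥682, walk score 69≥28, commute 15≤25 — dominates Opt3.
Opt8: size 1332≥682, walk score 86≥28, commute 24≤25 — dominates Opt3.
Others (Opt1, Opt4, Opt5, Opt6) are each worse than Opt3 on at least one objective.

Opt2, Opt7, Opt8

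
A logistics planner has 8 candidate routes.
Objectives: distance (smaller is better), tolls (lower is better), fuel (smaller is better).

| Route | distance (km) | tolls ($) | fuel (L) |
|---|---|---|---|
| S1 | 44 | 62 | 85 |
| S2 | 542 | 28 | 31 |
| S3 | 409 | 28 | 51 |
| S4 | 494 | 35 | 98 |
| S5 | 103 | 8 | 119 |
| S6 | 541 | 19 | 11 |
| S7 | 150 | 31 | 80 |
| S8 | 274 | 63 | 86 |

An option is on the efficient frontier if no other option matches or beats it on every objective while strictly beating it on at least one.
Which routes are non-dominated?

S1, S3, S5, S6, S7

S1: not dominated (best distance).
S2: dominated by S6 (distance 541≤542, tolls 19≤28, fuel 11≤31).
S3: not dominated.
S4: dominated by S3 (distance 409≤494, tolls 28≤35, fuel 51≤98).
S5: not dominated (best tolls).
S6: not dominated (best fuel).
S7: not dominated.
S8: dominated by S1 (distance 44≤274, tolls 62≤63, fuel 85≤86).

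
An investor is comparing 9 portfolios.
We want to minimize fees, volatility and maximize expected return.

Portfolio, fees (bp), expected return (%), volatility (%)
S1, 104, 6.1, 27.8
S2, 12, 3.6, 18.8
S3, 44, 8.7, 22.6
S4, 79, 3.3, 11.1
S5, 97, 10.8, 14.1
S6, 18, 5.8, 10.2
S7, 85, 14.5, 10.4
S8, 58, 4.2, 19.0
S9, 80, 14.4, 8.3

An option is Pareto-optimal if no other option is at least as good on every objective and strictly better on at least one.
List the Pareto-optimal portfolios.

S1: dominated by S3 (fees 44≤104, expected return 8.7≥6.1, volatility 22.6≤27.8).
S2: not dominated (best fees).
S3: not dominated.
S4: dominated by S6 (fees 18≤79, expected return 5.8≥3.3, volatility 10.2≤11.1).
S5: dominated by S7 (fees 85≤97, expected return 14.5≥10.8, volatility 10.4≤14.1).
S6: not dominated.
S7: not dominated (best expected return).
S8: dominated by S6 (fees 18≤58, expected return 5.8≥4.2, volatility 10.2≤19.0).
S9: not dominated (best volatility).

S2, S3, S6, S7, S9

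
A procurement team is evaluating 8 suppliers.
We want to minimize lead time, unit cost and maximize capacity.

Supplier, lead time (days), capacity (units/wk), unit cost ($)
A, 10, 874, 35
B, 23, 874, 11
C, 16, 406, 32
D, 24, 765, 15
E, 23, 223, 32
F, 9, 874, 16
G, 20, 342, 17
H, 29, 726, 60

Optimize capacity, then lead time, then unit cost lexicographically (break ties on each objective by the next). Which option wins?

First maximize capacity: best is 874, kept {A, B, F}.
Then minimize lead time: best is 9, kept {F}.

F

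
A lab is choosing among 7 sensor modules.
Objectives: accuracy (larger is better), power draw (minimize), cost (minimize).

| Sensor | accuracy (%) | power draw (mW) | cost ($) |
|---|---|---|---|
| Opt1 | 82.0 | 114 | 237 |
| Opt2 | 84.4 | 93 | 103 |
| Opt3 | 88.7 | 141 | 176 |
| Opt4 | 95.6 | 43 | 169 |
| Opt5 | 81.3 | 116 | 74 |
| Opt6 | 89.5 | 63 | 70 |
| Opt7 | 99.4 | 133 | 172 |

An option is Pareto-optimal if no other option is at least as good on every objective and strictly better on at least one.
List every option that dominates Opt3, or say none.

Opt4: accuracy 95.6≥88.7, power draw 43≤141, cost 169≤176 — dominates Opt3.
Opt6: accuracy 89.5≥88.7, power draw 63≤141, cost 70≤176 — dominates Opt3.
Opt7: accuracy 99.4≥88.7, power draw 133≤141, cost 172≤176 — dominates Opt3.
Others (Opt1, Opt2, Opt5) are each worse than Opt3 on at least one objective.

Opt4, Opt6, Opt7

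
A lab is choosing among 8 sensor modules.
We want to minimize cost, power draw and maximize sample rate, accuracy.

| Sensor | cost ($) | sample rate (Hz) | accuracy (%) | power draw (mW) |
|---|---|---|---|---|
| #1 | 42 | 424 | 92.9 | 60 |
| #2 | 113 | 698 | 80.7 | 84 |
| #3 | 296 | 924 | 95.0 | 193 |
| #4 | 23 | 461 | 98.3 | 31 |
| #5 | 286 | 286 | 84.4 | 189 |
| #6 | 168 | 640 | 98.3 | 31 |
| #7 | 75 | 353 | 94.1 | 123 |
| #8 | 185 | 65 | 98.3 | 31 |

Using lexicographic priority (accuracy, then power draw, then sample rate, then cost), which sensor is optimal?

First maximize accuracy: best is 98.3, kept {#4, #6, #8}.
Then minimize power draw: best is 31, kept {#4, #6, #8}.
Then maximize sample rate: best is 640, kept {#6}.

#6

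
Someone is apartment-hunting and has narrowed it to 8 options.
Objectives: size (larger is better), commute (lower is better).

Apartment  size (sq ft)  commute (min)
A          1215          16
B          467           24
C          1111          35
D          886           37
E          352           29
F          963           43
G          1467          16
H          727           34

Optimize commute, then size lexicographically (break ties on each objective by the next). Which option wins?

G

First minimize commute: best is 16, kept {A, G}.
Then maximize size: best is 1467, kept {G}.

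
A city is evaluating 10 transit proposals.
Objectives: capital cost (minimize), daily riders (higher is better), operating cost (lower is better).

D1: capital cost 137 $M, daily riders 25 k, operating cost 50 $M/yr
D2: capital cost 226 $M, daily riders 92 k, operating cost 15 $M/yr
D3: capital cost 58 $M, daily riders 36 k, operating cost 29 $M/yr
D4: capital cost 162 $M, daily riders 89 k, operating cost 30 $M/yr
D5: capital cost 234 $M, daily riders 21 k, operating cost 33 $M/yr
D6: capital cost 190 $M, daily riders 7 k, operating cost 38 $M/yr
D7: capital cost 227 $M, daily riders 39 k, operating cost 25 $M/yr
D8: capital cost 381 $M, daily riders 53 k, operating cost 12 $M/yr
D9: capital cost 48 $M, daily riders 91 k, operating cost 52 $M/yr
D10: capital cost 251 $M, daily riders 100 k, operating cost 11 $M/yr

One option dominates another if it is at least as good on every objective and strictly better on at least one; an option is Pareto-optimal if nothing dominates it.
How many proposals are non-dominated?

D1: dominated by D3 (capital cost 58≤137, daily riders 36≥25, operating cost 29≤50).
D2: not dominated.
D3: not dominated.
D4: not dominated.
D5: dominated by D2 (capital cost 226≤234, daily riders 92≥21, operating cost 15≤33).
D6: dominated by D3 (capital cost 58≤190, daily riders 36≥7, operating cost 29≤38).
D7: dominated by D2 (capital cost 226≤227, daily riders 92≥39, operating cost 15≤25).
D8: dominated by D10 (capital cost 251≤381, daily riders 100≥53, operating cost 11≤12).
D9: not dominated (best capital cost).
D10: not dominated (best daily riders).
Pareto-optimal: D2, D3, D4, D9, D10 → 5.

5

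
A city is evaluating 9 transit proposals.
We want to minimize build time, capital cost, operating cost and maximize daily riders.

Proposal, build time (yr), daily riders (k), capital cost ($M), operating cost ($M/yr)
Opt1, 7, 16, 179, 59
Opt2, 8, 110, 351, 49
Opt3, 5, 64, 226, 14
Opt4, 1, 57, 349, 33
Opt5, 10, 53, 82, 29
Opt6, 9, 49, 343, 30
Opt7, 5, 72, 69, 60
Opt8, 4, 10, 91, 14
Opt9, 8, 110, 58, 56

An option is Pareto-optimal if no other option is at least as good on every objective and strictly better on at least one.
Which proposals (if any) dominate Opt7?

Opt1: worse on build time (7 vs 5).
Opt2: worse on build time (8 vs 5).
Opt3: worse on daily riders (64 vs 72).
Opt4: worse on daily riders (57 vs 72).
Opt5: worse on build time (10 vs 5).
Opt6: worse on build time (9 vs 5).
Opt8: worse on daily riders (10 vs 72).
Opt9: worse on build time (8 vs 5).
No option dominates Opt7.

none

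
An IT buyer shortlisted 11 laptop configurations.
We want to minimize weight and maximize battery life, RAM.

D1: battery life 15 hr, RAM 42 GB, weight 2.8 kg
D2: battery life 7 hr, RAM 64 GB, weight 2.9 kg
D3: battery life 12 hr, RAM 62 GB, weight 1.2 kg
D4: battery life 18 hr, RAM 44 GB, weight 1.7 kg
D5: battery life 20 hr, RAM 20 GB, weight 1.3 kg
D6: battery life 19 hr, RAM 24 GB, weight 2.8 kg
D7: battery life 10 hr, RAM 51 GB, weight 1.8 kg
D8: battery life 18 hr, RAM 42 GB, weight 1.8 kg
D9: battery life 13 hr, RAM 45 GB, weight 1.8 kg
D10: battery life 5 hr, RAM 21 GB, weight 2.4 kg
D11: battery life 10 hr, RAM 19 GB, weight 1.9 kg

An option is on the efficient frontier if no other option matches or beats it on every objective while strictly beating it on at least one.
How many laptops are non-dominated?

D1: dominated by D4 (battery life 18≥15, RAM 44≥42, weight 1.7≤2.8).
D2: not dominated (best RAM).
D3: not dominated (best weight).
D4: not dominated.
D5: not dominated (best battery life).
D6: not dominated.
D7: dominated by D3 (battery life 12≥10, RAM 62≥51, weight 1.2≤1.8).
D8: dominated by D4 (battery life 18≥18, RAM 44≥42, weight 1.7≤1.8).
D9: not dominated.
D10: dominated by D3 (battery life 12≥5, RAM 62≥21, weight 1.2≤2.4).
D11: dominated by D3 (battery life 12≥10, RAM 62≥19, weight 1.2≤1.9).
Pareto-optimal: D2, D3, D4, D5, D6, D9 → 6.

6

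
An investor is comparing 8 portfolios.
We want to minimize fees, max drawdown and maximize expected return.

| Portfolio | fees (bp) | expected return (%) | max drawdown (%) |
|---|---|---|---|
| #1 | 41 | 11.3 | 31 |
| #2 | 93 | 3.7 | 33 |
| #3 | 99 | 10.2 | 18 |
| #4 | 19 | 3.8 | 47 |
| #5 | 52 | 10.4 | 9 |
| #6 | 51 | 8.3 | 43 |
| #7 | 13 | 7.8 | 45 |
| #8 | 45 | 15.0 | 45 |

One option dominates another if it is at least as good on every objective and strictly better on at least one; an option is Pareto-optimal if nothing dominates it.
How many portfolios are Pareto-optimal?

4

#1: not dominated.
#2: dominated by #1 (fees 41≤93, expected return 11.3≥3.7, max drawdown 31≤33).
#3: dominated by #5 (fees 52≤99, expected return 10.4≥10.2, max drawdown 9≤18).
#4: dominated by #7 (fees 13≤19, expected return 7.8≥3.8, max drawdown 45≤47).
#5: not dominated (best max drawdown).
#6: dominated by #1 (fees 41≤51, expected return 11.3≥8.3, max drawdown 31≤43).
#7: not dominated (best fees).
#8: not dominated (best expected return).
Pareto-optimal: #1, #5, #7, #8 → 4.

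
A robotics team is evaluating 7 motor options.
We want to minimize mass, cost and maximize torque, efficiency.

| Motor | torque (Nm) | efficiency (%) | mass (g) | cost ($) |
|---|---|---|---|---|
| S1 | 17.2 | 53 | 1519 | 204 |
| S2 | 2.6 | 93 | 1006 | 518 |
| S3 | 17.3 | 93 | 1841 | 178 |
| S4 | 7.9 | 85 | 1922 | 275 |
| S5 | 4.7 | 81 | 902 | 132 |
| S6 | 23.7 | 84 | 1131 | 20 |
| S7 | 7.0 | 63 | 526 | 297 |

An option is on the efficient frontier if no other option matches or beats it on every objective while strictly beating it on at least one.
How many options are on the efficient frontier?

S1: dominated by S6 (torque 23.7≥17.2, efficiency 84≥53, mass 1131≤1519, cost 20≤204).
S2: not dominated.
S3: not dominated.
S4: dominated by S3 (torque 17.3≥7.9, efficiency 93≥85, mass 1841≤1922, cost 178≤275).
S5: not dominated.
S6: not dominated (best torque).
S7: not dominated (best mass).
Pareto-optimal: S2, S3, S5, S6, S7 → 5.

5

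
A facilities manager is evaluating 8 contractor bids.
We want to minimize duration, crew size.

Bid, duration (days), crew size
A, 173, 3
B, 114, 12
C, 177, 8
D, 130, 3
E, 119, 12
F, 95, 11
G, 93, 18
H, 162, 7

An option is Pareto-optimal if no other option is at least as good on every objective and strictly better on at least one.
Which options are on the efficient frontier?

D, F, G

A: dominated by D (duration 130≤173, crew size 3≤3).
B: dominated by F (duration 95≤114, crew size 11≤12).
C: dominated by A (duration 173≤177, crew size 3≤8).
D: not dominated.
E: dominated by B (duration 114≤119, crew size 12≤12).
F: not dominated.
G: not dominated (best duration).
H: dominated by D (duration 130≤162, crew size 3≤7).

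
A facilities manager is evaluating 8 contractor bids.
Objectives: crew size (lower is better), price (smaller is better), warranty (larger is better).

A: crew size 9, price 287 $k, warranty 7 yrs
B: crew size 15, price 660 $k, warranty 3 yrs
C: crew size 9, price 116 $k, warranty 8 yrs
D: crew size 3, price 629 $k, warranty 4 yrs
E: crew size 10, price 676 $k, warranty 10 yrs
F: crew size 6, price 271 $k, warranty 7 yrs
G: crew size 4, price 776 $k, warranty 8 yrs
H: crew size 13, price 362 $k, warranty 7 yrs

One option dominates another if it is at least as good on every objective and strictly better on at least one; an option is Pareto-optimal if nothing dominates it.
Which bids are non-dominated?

C, D, E, F, G

A: dominated by C (crew size 9≤9, price 116≤287, warranty 8≥7).
B: dominated by A (crew size 9≤15, price 287≤660, warranty 7≥3).
C: not dominated (best price).
D: not dominated (best crew size).
E: not dominated (best warranty).
F: not dominated.
G: not dominated.
H: dominated by A (crew size 9≤13, price 287≤362, warranty 7≥7).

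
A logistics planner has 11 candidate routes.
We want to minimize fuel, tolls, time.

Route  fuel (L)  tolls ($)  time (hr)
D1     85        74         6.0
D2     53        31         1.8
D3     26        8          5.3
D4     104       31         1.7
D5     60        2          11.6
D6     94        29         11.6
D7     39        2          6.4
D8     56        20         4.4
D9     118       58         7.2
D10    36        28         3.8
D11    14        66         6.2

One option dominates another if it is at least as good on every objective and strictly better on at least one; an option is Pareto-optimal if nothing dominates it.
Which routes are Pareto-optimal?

D1: dominated by D2 (fuel 53≤85, tolls 31≤74, time 1.8≤6.0).
D2: not dominated.
D3: not dominated.
D4: not dominated (best time).
D5: dominated by D7 (fuel 39≤60, tolls 2≤2, time 6.4≤11.6).
D6: dominated by D3 (fuel 26≤94, tolls 8≤29, time 5.3≤11.6).
D7: not dominated.
D8: not dominated.
D9: dominated by D2 (fuel 53≤118, tolls 31≤58, time 1.8≤7.2).
D10: not dominated.
D11: not dominated (best fuel).

D2, D3, D4, D7, D8, D10, D11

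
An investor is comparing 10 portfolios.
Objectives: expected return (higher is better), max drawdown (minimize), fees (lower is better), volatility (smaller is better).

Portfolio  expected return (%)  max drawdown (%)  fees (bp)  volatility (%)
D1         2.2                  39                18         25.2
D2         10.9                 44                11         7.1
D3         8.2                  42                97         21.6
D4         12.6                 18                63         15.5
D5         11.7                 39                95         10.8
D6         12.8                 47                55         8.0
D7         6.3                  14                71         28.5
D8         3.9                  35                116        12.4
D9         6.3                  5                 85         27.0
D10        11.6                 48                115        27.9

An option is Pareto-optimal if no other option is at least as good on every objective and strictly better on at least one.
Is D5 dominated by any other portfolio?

D1: worse on expected return (2.2 vs 11.7).
D2: worse on expected return (10.9 vs 11.7).
D3: worse on expected return (8.2 vs 11.7).
D4: worse on volatility (15.5 vs 10.8).
D6: worse on max drawdown (47 vs 39).
D7: worse on expected return (6.3 vs 11.7).
D8: worse on expected return (3.9 vs 11.7).
D9: worse on expected return (6.3 vs 11.7).
D10: worse on expected return (11.6 vs 11.7).
No option is at least as good as D5 on every objective and strictly better on one.

No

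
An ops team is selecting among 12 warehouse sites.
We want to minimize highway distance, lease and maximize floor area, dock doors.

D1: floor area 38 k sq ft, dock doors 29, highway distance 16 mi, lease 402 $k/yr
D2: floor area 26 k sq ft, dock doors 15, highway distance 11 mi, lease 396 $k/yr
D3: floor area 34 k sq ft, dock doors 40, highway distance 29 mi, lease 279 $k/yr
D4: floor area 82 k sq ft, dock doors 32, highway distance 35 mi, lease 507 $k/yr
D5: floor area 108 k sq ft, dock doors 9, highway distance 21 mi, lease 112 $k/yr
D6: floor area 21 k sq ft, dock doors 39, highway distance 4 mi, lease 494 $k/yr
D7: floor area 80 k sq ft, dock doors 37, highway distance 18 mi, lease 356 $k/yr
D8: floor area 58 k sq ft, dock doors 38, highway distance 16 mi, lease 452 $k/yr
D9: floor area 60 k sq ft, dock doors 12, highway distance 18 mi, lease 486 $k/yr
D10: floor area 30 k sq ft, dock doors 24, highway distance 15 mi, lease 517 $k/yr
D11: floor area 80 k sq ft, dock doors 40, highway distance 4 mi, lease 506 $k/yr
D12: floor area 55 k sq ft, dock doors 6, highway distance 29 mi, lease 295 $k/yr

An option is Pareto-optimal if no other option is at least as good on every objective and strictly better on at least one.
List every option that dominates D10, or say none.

D11: floor area 80≥30, dock doors 40≥24, highway distance 4≤15, lease 506≤517 — dominates D10.
Others (D1, D2, D3, D4, D5, D6, D7, D8, D9, D12) are each worse than D10 on at least one objective.

D11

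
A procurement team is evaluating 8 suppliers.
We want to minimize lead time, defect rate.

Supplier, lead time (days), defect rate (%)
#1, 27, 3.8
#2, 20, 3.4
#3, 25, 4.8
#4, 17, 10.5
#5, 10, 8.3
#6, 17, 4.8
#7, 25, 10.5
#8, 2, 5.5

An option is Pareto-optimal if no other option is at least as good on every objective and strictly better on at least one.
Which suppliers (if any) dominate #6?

#1: worse on lead time (27 vs 17).
#2: worse on lead time (20 vs 17).
#3: worse on lead time (25 vs 17).
#4: worse on defect rate (10.5 vs 4.8).
#5: worse on defect rate (8.3 vs 4.8).
#7: worse on lead time (25 vs 17).
#8: worse on defect rate (5.5 vs 4.8).
No option dominates #6.

none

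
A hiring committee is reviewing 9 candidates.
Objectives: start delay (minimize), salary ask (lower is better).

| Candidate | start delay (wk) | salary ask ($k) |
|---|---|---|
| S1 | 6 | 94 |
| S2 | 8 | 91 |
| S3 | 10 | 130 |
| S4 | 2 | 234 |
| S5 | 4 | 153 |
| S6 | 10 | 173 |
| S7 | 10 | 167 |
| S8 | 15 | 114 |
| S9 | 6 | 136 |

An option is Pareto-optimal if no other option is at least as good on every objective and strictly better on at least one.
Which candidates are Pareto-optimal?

S1, S2, S4, S5

S1: not dominated.
S2: not dominated (best salary ask).
S3: dominated by S1 (start delay 6≤10, salary ask 94≤130).
S4: not dominated (best start delay).
S5: not dominated.
S6: dominated by S1 (start delay 6≤10, salary ask 94≤173).
S7: dominated by S1 (start delay 6≤10, salary ask 94≤167).
S8: dominated by S1 (start delay 6≤15, salary ask 94≤114).
S9: dominated by S1 (start delay 6≤6, salary ask 94≤136).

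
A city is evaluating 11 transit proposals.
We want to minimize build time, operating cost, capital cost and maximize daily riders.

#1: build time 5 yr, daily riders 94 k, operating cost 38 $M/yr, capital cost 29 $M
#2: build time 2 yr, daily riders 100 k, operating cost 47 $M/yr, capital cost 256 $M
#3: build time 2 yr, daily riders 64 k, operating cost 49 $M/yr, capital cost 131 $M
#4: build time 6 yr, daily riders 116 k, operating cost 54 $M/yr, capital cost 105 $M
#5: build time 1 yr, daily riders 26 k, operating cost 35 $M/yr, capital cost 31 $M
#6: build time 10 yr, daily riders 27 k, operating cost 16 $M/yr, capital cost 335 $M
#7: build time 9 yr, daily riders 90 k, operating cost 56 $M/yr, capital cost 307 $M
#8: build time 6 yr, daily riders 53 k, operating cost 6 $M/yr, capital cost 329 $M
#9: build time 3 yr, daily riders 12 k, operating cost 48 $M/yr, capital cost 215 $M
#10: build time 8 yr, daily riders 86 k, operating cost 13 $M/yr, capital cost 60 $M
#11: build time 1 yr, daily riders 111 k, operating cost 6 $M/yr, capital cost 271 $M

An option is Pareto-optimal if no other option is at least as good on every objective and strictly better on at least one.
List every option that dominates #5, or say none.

#1: worse on build time (5 vs 1).
#2: worse on build time (2 vs 1).
#3: worse on build time (2 vs 1).
#4: worse on build time (6 vs 1).
#6: worse on build time (10 vs 1).
#7: worse on build time (9 vs 1).
#8: worse on build time (6 vs 1).
#9: worse on build time (3 vs 1).
#10: worse on build time (8 vs 1).
#11: worse on capital cost (271 vs 31).
No option dominates #5.

none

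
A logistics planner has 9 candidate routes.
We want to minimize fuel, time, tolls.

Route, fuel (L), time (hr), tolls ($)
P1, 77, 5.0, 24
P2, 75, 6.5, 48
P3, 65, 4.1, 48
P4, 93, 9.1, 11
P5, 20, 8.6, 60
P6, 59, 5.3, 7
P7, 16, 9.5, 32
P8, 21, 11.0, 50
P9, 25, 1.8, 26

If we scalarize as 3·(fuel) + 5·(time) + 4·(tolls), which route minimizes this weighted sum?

P9

P1: 3·77 + 5·5.0 + 4·24 = 352.0
P2: 3·75 + 5·6.5 + 4·48 = 449.5
P3: 3·65 + 5·4.1 + 4·48 = 407.5
P4: 3·93 + 5·9.1 + 4·11 = 368.5
P5: 3·20 + 5·8.6 + 4·60 = 343.0
P6: 3·59 + 5·5.3 + 4·7 = 231.5
P7: 3·16 + 5·9.5 + 4·32 = 223.5
P8: 3·21 + 5·11.0 + 4·50 = 318.0
P9: 3·25 + 5·1.8 + 4·26 = 188.0
Lowest: P9 at 188.0.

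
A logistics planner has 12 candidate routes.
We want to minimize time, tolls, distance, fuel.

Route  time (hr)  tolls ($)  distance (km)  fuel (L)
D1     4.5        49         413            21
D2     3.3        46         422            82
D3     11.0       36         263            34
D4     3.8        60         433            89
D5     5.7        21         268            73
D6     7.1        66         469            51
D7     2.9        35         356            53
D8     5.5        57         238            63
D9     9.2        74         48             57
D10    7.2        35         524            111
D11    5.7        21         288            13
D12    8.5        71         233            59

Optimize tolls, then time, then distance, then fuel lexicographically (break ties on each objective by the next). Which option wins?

D5

First minimize tolls: best is 21, kept {D5, D11}.
Then minimize time: best is 5.7, kept {D5, D11}.
Then minimize distance: best is 268, kept {D5}.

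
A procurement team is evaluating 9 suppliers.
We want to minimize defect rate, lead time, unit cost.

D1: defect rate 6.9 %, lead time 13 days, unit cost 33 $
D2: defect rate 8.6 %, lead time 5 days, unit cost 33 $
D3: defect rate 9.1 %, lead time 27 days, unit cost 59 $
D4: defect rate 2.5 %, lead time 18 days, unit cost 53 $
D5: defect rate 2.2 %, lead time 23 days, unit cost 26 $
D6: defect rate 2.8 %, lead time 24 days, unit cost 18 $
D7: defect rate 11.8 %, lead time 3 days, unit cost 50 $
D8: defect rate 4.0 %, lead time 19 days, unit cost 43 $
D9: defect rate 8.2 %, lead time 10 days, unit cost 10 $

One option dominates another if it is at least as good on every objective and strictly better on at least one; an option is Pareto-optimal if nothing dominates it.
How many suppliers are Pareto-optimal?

D1: not dominated.
D2: not dominated.
D3: dominated by D1 (defect rate 6.9≤9.1, lead time 13≤27, unit cost 33≤59).
D4: not dominated.
D5: not dominated (best defect rate).
D6: not dominated.
D7: not dominated (best lead time).
D8: not dominated.
D9: not dominated (best unit cost).
Pareto-optimal: D1, D2, D4, D5, D6, D7, D8, D9 → 8.

8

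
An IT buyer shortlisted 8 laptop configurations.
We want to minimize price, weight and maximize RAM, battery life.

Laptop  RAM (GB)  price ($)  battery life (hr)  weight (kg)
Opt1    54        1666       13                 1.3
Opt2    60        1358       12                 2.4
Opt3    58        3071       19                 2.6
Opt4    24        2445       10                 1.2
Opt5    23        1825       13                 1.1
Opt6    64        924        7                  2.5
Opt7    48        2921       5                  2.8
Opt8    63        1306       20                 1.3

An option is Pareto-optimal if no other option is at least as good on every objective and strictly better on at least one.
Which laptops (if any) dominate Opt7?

Opt1, Opt2, Opt6, Opt8

Opt1: RAM 54≥48, price 1666≤2921, battery life 13≥5, weight 1.3≤2.8 — dominates Opt7.
Opt2: RAM 60≥48, price 1358≤2921, battery life 12≥5, weight 2.4≤2.8 — dominates Opt7.
Opt6: RAM 64≥48, price 924≤2921, battery life 7≥5, weight 2.5≤2.8 — dominates Opt7.
Opt8: RAM 63≥48, price 1306≤2921, battery life 20≥5, weight 1.3≤2.8 — dominates Opt7.
Others (Opt3, Opt4, Opt5) are each worse than Opt7 on at least one objective.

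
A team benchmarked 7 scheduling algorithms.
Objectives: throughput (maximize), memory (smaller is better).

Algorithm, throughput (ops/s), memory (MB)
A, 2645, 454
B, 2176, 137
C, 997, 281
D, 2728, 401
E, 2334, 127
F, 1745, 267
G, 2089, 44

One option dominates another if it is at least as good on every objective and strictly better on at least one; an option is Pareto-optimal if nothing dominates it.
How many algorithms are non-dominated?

A: dominated by D (throughput 2728≥2645, memory 401≤454).
B: dominated by E (throughput 2334≥2176, memory 127≤137).
C: dominated by B (throughput 2176≥997, memory 137≤281).
D: not dominated (best throughput).
E: not dominated.
F: dominated by B (throughput 2176≥1745, memory 137≤267).
G: not dominated (best memory).
Pareto-optimal: D, E, G → 3.

3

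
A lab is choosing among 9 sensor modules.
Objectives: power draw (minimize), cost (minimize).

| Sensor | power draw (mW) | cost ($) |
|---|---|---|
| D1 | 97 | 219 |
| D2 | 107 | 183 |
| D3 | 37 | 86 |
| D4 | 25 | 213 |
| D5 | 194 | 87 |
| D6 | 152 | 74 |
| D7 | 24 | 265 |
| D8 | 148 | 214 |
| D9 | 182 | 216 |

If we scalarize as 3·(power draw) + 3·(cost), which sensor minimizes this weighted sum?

D1: 3·97 + 3·219 = 948
D2: 3·107 + 3·183 = 870
D3: 3·37 + 3·86 = 369
D4: 3·25 + 3·213 = 714
D5: 3·194 + 3·87 = 843
D6: 3·152 + 3·74 = 678
D7: 3·24 + 3·265 = 867
D8: 3·148 + 3·214 = 1086
D9: 3·182 + 3·216 = 1194
Lowest: D3 at 369.

D3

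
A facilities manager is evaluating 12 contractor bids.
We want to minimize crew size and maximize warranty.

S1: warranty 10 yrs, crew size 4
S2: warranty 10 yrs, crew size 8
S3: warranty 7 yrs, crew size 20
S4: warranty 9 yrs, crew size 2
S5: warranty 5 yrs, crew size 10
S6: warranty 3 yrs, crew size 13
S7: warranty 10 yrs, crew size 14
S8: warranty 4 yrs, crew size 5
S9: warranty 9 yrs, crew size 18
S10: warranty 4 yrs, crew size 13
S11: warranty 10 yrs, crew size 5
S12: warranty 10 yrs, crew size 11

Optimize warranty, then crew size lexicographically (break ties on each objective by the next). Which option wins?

S1

First maximize warranty: best is 10, kept {S1, S2, S7, S11, S12}.
Then minimize crew size: best is 4, kept {S1}.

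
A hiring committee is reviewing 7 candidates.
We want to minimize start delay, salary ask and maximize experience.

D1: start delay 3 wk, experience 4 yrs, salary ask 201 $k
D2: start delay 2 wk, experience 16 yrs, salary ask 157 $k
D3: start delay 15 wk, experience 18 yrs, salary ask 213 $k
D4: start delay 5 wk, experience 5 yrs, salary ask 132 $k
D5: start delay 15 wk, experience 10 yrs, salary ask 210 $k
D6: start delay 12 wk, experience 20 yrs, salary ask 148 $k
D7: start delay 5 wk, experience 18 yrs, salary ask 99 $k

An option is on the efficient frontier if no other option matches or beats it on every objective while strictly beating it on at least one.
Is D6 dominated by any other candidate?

No

D1: worse on experience (4 vs 20).
D2: worse on experience (16 vs 20).
D3: worse on start delay (15 vs 12).
D4: worse on experience (5 vs 20).
D5: worse on start delay (15 vs 12).
D7: worse on experience (18 vs 20).
No option is at least as good as D6 on every objective and strictly better on one.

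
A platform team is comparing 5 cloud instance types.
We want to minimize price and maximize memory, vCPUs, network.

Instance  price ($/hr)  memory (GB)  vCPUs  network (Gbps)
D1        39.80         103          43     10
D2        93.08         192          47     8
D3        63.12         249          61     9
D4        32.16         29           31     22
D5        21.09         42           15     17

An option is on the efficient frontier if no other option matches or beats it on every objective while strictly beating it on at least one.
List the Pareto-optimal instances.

D1: not dominated.
D2: dominated by D3 (price 63.12≤93.08, memory 249≥192, vCPUs 61≥47, network 9≥8).
D3: not dominated (best memory).
D4: not dominated (best network).
D5: not dominated (best price).

D1, D3, D4, D5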